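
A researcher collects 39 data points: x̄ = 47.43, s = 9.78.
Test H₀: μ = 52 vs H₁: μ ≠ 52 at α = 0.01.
One-sample t-test:
H₀: μ = 52
H₁: μ ≠ 52
df = n - 1 = 38
t = (x̄ - μ₀) / (s/√n) = (47.43 - 52) / (9.78/√39) = -2.918
p-value = 0.0059

Since p-value < α = 0.01, we reject H₀.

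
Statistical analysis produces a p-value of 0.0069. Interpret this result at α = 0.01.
Since p = 0.0069 < α = 0.01, reject H₀.
There is sufficient evidence to reject the null hypothesis; the result is statistically significant at the 0.01 level.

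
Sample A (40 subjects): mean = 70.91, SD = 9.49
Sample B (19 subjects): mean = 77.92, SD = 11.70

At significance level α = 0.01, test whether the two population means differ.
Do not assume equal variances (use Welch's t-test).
Welch's two-sample t-test:
H₀: μ₁ = μ₂
H₁: μ₁ ≠ μ₂
s₁²/n₁ = 9.49²/40 = 2.2515,  s₂²/n₂ = 11.70²/19 = 7.2047
SE = √(s₁²/n₁ + s₂²/n₂) = √(2.2515 + 7.2047) = 3.0751
df (Welch-Satterthwaite) = (s₁²/n₁ + s₂²/n₂)² / [(s₁²/n₁)²/(n₁-1) + (s₂²/n₂)²/(n₂-1)] ≈ 29.67
t = (x̄₁ - x̄₂) / SE = (70.91 - 77.92) / 3.0751 = -7.01 / 3.0751 = -2.280
p-value = 0.0300

Since p-value > α = 0.01, we fail to reject H₀.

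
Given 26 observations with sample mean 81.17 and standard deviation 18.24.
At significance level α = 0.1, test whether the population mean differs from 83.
One-sample t-test:
H₀: μ = 83
H₁: μ ≠ 83
df = n - 1 = 25
t = (x̄ - μ₀) / (s/√n) = (81.17 - 83) / (18.24/√26) = -0.512
p-value = 0.6134

Since p-value > α = 0.1, we fail to reject H₀.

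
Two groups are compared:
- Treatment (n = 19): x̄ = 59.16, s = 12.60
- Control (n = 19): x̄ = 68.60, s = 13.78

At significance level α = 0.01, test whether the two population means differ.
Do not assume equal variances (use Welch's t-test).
Welch's two-sample t-test:
H₀: μ₁ = μ₂
H₁: μ₁ ≠ μ₂
s₁²/n₁ = 12.60²/19 = 8.3558,  s₂²/n₂ = 13.78²/19 = 9.9941
SE = √(s₁²/n₁ + s₂²/n₂) = √(8.3558 + 9.9941) = 4.2837
df (Welch-Satterthwaite) = (s₁²/n₁ + s₂²/n₂)² / [(s₁²/n₁)²/(n₁-1) + (s₂²/n₂)²/(n₂-1)] ≈ 35.72
t = (x̄₁ - x̄₂) / SE = (59.16 - 68.60) / 4.2837 = -9.44 / 4.2837 = -2.204
p-value = 0.0341

Since p-value > α = 0.01, we fail to reject H₀.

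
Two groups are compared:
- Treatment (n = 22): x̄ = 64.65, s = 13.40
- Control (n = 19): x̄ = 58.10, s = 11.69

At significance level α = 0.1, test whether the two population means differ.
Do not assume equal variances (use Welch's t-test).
Welch's two-sample t-test:
H₀: μ₁ = μ₂
H₁: μ₁ ≠ μ₂
s₁²/n₁ = 13.40²/22 = 8.1618,  s₂²/n₂ = 11.69²/19 = 7.1924
SE = √(s₁²/n₁ + s₂²/n₂) = √(8.1618 + 7.1924) = 3.9184
df (Welch-Satterthwaite) = (s₁²/n₁ + s₂²/n₂)² / [(s₁²/n₁)²/(n₁-1) + (s₂²/n₂)²/(n₂-1)] ≈ 38.99
t = (x̄₁ - x̄₂) / SE = (64.65 - 58.10) / 3.9184 = 6.55 / 3.9184 = 1.672
p-value = 0.1026

Since p-value > α = 0.1, we fail to reject H₀.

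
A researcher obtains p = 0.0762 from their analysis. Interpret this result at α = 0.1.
Since p = 0.0762 < α = 0.1, reject H₀.
There is sufficient evidence to reject the null hypothesis; the result is statistically significant at the 0.1 level.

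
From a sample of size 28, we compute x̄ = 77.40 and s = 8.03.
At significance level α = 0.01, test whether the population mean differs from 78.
One-sample t-test:
H₀: μ = 78
H₁: μ ≠ 78
df = n - 1 = 27
t = (x̄ - μ₀) / (s/√n) = (77.40 - 78) / (8.03/√28) = -0.395
p-value = 0.6957

Since p-value > α = 0.01, we fail to reject H₀.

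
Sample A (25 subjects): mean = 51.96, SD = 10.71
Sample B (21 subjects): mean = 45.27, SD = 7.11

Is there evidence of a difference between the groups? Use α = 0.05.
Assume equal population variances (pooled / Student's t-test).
Student's two-sample t-test (equal variances):
H₀: μ₁ = μ₂
H₁: μ₁ ≠ μ₂
df = n₁ + n₂ - 2 = 44
Pooled variance s_p² = [(n₁-1)s₁² + (n₂-1)s₂²] / (n₁ + n₂ - 2) = [(24)(10.71²) + (20)(7.11²)] / 44 = 85.5441
SE = √(s_p²(1/n₁ + 1/n₂)) = √(85.5441 × (1/25 + 1/21)) = 2.7378
t = (x̄₁ - x̄₂) / SE = (51.96 - 45.27) / 2.7378 = 6.69 / 2.7378 = 2.444
p-value = 0.0186

Since p-value < α = 0.05, we reject H₀.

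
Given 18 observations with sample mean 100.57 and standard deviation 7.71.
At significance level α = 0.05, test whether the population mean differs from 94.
One-sample t-test:
H₀: μ = 94
H₁: μ ≠ 94
df = n - 1 = 17
t = (x̄ - μ₀) / (s/√n) = (100.57 - 94) / (7.71/√18) = 3.615
p-value = 0.0021

Since p-value < α = 0.05, we reject H₀.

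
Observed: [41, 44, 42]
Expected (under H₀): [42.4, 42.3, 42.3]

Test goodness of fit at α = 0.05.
Chi-square goodness of fit test:
H₀: observed counts match expected distribution
H₁: observed counts differ from expected distribution
df = k - 1 = 2
χ² = Σ(O - E)²/E
   = (41 - 42.4)²/42.4 + (44 - 42.3)²/42.3 + (42 - 42.3)²/42.3
   = 0.046 + 0.068 + 0.002
   = 0.12
p-value = 0.9433

Since p-value > α = 0.05, we fail to reject H₀.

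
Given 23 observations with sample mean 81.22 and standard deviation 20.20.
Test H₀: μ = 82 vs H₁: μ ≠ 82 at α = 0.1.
One-sample t-test:
H₀: μ = 82
H₁: μ ≠ 82
df = n - 1 = 22
t = (x̄ - μ₀) / (s/√n) = (81.22 - 82) / (20.20/√23) = -0.185
p-value = 0.8548

Since p-value > α = 0.1, we fail to reject H₀.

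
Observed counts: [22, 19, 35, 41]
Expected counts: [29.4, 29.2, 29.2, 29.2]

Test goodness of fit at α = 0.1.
Chi-square goodness of fit test:
H₀: observed counts match expected distribution
H₁: observed counts differ from expected distribution
df = k - 1 = 3
χ² = Σ(O - E)²/E
   = (22 - 29.4)²/29.4 + (19 - 29.2)²/29.2 + (35 - 29.2)²/29.2 + (41 - 29.2)²/29.2
   = 1.863 + 3.563 + 1.152 + 4.768
   = 11.35
p-value = 0.0100

Since p-value < α = 0.1, we reject H₀.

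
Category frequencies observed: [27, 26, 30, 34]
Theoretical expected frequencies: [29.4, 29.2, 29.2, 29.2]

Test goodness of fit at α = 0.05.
Chi-square goodness of fit test:
H₀: observed counts match expected distribution
H₁: observed counts differ from expected distribution
df = k - 1 = 3
χ² = Σ(O - E)²/E
   = (27 - 29.4)²/29.4 + (26 - 29.2)²/29.2 + (30 - 29.2)²/29.2 + (34 - 29.2)²/29.2
   = 0.196 + 0.351 + 0.022 + 0.789
   = 1.36
p-value = 0.7155

Since p-value > α = 0.05, we fail to reject H₀.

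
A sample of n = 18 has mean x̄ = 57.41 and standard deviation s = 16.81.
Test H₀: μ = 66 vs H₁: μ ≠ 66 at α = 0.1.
One-sample t-test:
H₀: μ = 66
H₁: μ ≠ 66
df = n - 1 = 17
t = (x̄ - μ₀) / (s/√n) = (57.41 - 66) / (16.81/√18) = -2.168
p-value = 0.0446

Since p-value < α = 0.1, we reject H₀.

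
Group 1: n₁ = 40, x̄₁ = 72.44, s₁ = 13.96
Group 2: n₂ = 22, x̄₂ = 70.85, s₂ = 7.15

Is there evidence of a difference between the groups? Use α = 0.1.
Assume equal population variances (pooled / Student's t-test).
Student's two-sample t-test (equal variances):
H₀: μ₁ = μ₂
H₁: μ₁ ≠ μ₂
df = n₁ + n₂ - 2 = 60
Pooled variance s_p² = [(n₁-1)s₁² + (n₂-1)s₂²] / (n₁ + n₂ - 2) = [(39)(13.96²) + (21)(7.15²)] / 60 = 144.5659
SE = √(s_p²(1/n₁ + 1/n₂)) = √(144.5659 × (1/40 + 1/22)) = 3.1914
t = (x̄₁ - x̄₂) / SE = (72.44 - 70.85) / 3.1914 = 1.59 / 3.1914 = 0.498
p-value = 0.6202

Since p-value > α = 0.1, we fail to reject H₀.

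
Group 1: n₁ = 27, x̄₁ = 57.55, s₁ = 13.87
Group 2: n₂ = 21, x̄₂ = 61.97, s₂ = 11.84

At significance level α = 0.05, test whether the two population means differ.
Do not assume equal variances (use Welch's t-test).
Welch's two-sample t-test:
H₀: μ₁ = μ₂
H₁: μ₁ ≠ μ₂
s₁²/n₁ = 13.87²/27 = 7.1251,  s₂²/n₂ = 11.84²/21 = 6.6755
SE = √(s₁²/n₁ + s₂²/n₂) = √(7.1251 + 6.6755) = 3.7149
df (Welch-Satterthwaite) = (s₁²/n₁ + s₂²/n₂)² / [(s₁²/n₁)²/(n₁-1) + (s₂²/n₂)²/(n₂-1)] ≈ 45.56
t = (x̄₁ - x̄₂) / SE = (57.55 - 61.97) / 3.7149 = -4.42 / 3.7149 = -1.190
p-value = 0.2403

Since p-value > α = 0.05, we fail to reject H₀.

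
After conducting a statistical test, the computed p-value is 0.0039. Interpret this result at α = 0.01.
Since p = 0.0039 < α = 0.01, reject H₀.
There is sufficient evidence to reject the null hypothesis; the result is statistically significant at the 0.01 level.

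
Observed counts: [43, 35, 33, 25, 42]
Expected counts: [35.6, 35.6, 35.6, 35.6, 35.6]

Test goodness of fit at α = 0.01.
Chi-square goodness of fit test:
H₀: observed counts match expected distribution
H₁: observed counts differ from expected distribution
df = k - 1 = 4
χ² = Σ(O - E)²/E
   = (43 - 35.6)²/35.6 + (35 - 35.6)²/35.6 + (33 - 35.6)²/35.6 + (25 - 35.6)²/35.6 + (42 - 35.6)²/35.6
   = 1.538 + 0.010 + 0.190 + 3.156 + 1.151
   = 6.04
p-value = 0.1958

Since p-value > α = 0.01, we fail to reject H₀.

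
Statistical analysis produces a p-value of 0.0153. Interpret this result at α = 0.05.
Since p = 0.0153 < α = 0.05, reject H₀.
There is sufficient evidence to reject the null hypothesis; the result is statistically significant at the 0.05 level.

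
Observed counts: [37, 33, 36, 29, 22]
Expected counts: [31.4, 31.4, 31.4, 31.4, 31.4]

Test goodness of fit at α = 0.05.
Chi-square goodness of fit test:
H₀: observed counts match expected distribution
H₁: observed counts differ from expected distribution
df = k - 1 = 4
χ² = Σ(O - E)²/E
   = (37 - 31.4)²/31.4 + (33 - 31.4)²/31.4 + (36 - 31.4)²/31.4 + (29 - 31.4)²/31.4 + (22 - 31.4)²/31.4
   = 0.999 + 0.082 + 0.674 + 0.183 + 2.814
   = 4.75
p-value = 0.3137

Since p-value > α = 0.05, we fail to reject H₀.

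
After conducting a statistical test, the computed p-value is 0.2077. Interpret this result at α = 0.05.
Since p = 0.2077 > α = 0.05, fail to reject H₀.
There is insufficient evidence to reject the null hypothesis; the result is not statistically significant at the 0.05 level.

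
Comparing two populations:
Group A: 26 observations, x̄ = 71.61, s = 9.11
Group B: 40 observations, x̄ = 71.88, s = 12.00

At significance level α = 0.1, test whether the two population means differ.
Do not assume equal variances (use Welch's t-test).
Welch's two-sample t-test:
H₀: μ₁ = μ₂
H₁: μ₁ ≠ μ₂
s₁²/n₁ = 9.11²/26 = 3.1920,  s₂²/n₂ = 12.00²/40 = 3.6000
SE = √(s₁²/n₁ + s₂²/n₂) = √(3.1920 + 3.6000) = 2.6061
df (Welch-Satterthwaite) = (s₁²/n₁ + s₂²/n₂)² / [(s₁²/n₁)²/(n₁-1) + (s₂²/n₂)²/(n₂-1)] ≈ 62.35
t = (x̄₁ - x̄₂) / SE = (71.61 - 71.88) / 2.6061 = -0.27 / 2.6061 = -0.104
p-value = 0.9178

Since p-value > α = 0.1, we fail to reject H₀.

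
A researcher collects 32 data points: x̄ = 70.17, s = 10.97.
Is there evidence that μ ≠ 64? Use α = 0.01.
One-sample t-test:
H₀: μ = 64
H₁: μ ≠ 64
df = n - 1 = 31
t = (x̄ - μ₀) / (s/√n) = (70.17 - 64) / (10.97/√32) = 3.182
p-value = 0.0033

Since p-value < α = 0.01, we reject H₀.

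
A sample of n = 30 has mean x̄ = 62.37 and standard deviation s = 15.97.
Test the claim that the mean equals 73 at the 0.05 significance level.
One-sample t-test:
H₀: μ = 73
H₁: μ ≠ 73
df = n - 1 = 29
t = (x̄ - μ₀) / (s/√n) = (62.37 - 73) / (15.97/√30) = -3.646
p-value = 0.0010

Since p-value < α = 0.05, we reject H₀.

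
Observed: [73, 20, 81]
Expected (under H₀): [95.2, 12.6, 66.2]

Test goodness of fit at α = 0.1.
Chi-square goodness of fit test:
H₀: observed counts match expected distribution
H₁: observed counts differ from expected distribution
df = k - 1 = 2
χ² = Σ(O - E)²/E
   = (73 - 95.2)²/95.2 + (20 - 12.6)²/12.6 + (81 - 66.2)²/66.2
   = 5.177 + 4.346 + 3.309
   = 12.83
p-value = 0.0016

Since p-value < α = 0.1, we reject H₀.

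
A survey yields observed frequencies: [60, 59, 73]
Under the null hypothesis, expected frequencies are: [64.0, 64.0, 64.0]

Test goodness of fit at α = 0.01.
Chi-square goodness of fit test:
H₀: observed counts match expected distribution
H₁: observed counts differ from expected distribution
df = k - 1 = 2
χ² = Σ(O - E)²/E
   = (60 - 64.0)²/64.0 + (59 - 64.0)²/64.0 + (73 - 64.0)²/64.0
   = 0.250 + 0.391 + 1.266
   = 1.91
p-value = 0.3855

Since p-value > α = 0.01, we fail to reject H₀.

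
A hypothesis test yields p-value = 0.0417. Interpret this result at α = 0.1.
Since p = 0.0417 < α = 0.1, reject H₀.
There is sufficient evidence to reject the null hypothesis; the result is statistically significant at the 0.1 level.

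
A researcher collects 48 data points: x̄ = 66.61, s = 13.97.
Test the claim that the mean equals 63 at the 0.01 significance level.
One-sample t-test:
H₀: μ = 63
H₁: μ ≠ 63
df = n - 1 = 47
t = (x̄ - μ₀) / (s/√n) = (66.61 - 63) / (13.97/√48) = 1.790
p-value = 0.0798

Since p-value > α = 0.01, we fail to reject H₀.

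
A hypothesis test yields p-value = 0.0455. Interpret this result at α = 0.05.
Since p = 0.0455 < α = 0.05, reject H₀.
There is sufficient evidence to reject the null hypothesis; the result is statistically significant at the 0.05 level.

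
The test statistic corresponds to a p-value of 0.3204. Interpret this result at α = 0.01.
Since p = 0.3204 > α = 0.01, fail to reject H₀.
There is insufficient evidence to reject the null hypothesis; the result is not statistically significant at the 0.01 level.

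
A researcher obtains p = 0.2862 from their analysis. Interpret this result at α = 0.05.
Since p = 0.2862 > α = 0.05, fail to reject H₀.
There is insufficient evidence to reject the null hypothesis; the result is not statistically significant at the 0.05 level.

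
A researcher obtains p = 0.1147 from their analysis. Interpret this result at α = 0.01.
Since p = 0.1147 > α = 0.01, fail to reject H₀.
There is insufficient evidence to reject the null hypothesis; the result is not statistically significant at the 0.01 level.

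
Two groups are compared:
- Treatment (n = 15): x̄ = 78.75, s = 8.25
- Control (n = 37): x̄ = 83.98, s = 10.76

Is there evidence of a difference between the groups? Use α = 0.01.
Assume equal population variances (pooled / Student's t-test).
Student's two-sample t-test (equal variances):
H₀: μ₁ = μ₂
H₁: μ₁ ≠ μ₂
df = n₁ + n₂ - 2 = 50
Pooled variance s_p² = [(n₁-1)s₁² + (n₂-1)s₂²] / (n₁ + n₂ - 2) = [(14)(8.25²) + (36)(10.76²)] / 50 = 102.4174
SE = √(s_p²(1/n₁ + 1/n₂)) = √(102.4174 × (1/15 + 1/37)) = 3.0977
t = (x̄₁ - x̄₂) / SE = (78.75 - 83.98) / 3.0977 = -5.23 / 3.0977 = -1.688
p-value = 0.0976

Since p-value > α = 0.01, we fail to reject H₀.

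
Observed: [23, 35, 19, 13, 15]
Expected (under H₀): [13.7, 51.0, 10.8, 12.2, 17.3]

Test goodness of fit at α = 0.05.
Chi-square goodness of fit test:
H₀: observed counts match expected distribution
H₁: observed counts differ from expected distribution
df = k - 1 = 4
χ² = Σ(O - E)²/E
   = (23 - 13.7)²/13.7 + (35 - 51.0)²/51.0 + (19 - 10.8)²/10.8 + (13 - 12.2)²/12.2 + (15 - 17.3)²/17.3
   = 6.313 + 5.020 + 6.226 + 0.052 + 0.306
   = 17.92
p-value = 0.0013

Since p-value < α = 0.05, we reject H₀.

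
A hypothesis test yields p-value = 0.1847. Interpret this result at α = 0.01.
Since p = 0.1847 > α = 0.01, fail to reject H₀.
There is insufficient evidence to reject the null hypothesis; the result is not statistically significant at the 0.01 level.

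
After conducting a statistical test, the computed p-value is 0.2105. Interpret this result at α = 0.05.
Since p = 0.2105 > α = 0.05, fail to reject H₀.
There is insufficient evidence to reject the null hypothesis; the result is not statistically significant at the 0.05 level.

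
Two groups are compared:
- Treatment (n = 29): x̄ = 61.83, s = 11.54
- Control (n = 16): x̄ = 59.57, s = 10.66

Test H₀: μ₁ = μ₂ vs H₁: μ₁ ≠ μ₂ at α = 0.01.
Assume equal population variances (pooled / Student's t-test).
Student's two-sample t-test (equal variances):
H₀: μ₁ = μ₂
H₁: μ₁ ≠ μ₂
df = n₁ + n₂ - 2 = 43
Pooled variance s_p² = [(n₁-1)s₁² + (n₂-1)s₂²] / (n₁ + n₂ - 2) = [(28)(11.54²) + (15)(10.66²)] / 43 = 126.3567
SE = √(s_p²(1/n₁ + 1/n₂)) = √(126.3567 × (1/29 + 1/16)) = 3.5006
t = (x̄₁ - x̄₂) / SE = (61.83 - 59.57) / 3.5006 = 2.26 / 3.5006 = 0.646
p-value = 0.5220

Since p-value > α = 0.01, we fail to reject H₀.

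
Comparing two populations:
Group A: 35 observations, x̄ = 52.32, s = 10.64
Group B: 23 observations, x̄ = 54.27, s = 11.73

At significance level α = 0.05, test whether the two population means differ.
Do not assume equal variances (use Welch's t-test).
Welch's two-sample t-test:
H₀: μ₁ = μ₂
H₁: μ₁ ≠ μ₂
s₁²/n₁ = 10.64²/35 = 3.2346,  s₂²/n₂ = 11.73²/23 = 5.9823
SE = √(s₁²/n₁ + s₂²/n₂) = √(3.2346 + 5.9823) = 3.0359
df (Welch-Satterthwaite) = (s₁²/n₁ + s₂²/n₂)² / [(s₁²/n₁)²/(n₁-1) + (s₂²/n₂)²/(n₂-1)] ≈ 43.91
t = (x̄₁ - x̄₂) / SE = (52.32 - 54.27) / 3.0359 = -1.95 / 3.0359 = -0.642
p-value = 0.5240

Since p-value > α = 0.05, we fail to reject H₀.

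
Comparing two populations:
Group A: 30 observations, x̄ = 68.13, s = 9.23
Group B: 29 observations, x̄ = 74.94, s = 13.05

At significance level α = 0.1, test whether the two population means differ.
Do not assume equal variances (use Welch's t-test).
Welch's two-sample t-test:
H₀: μ₁ = μ₂
H₁: μ₁ ≠ μ₂
s₁²/n₁ = 9.23²/30 = 2.8398,  s₂²/n₂ = 13.05²/29 = 5.8725
SE = √(s₁²/n₁ + s₂²/n₂) = √(2.8398 + 5.8725) = 2.9517
df (Welch-Satterthwaite) = (s₁²/n₁ + s₂²/n₂)² / [(s₁²/n₁)²/(n₁-1) + (s₂²/n₂)²/(n₂-1)] ≈ 50.28
t = (x̄₁ - x̄₂) / SE = (68.13 - 74.94) / 2.9517 = -6.81 / 2.9517 = -2.307
p-value = 0.0252

Since p-value < α = 0.1, we reject H₀.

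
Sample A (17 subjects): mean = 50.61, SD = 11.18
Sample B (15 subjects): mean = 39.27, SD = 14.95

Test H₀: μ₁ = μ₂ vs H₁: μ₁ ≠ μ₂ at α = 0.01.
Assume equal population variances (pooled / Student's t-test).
Student's two-sample t-test (equal variances):
H₀: μ₁ = μ₂
H₁: μ₁ ≠ μ₂
df = n₁ + n₂ - 2 = 30
Pooled variance s_p² = [(n₁-1)s₁² + (n₂-1)s₂²] / (n₁ + n₂ - 2) = [(16)(11.18²) + (14)(14.95²)] / 30 = 170.9638
SE = √(s_p²(1/n₁ + 1/n₂)) = √(170.9638 × (1/17 + 1/15)) = 4.6319
t = (x̄₁ - x̄₂) / SE = (50.61 - 39.27) / 4.6319 = 11.34 / 4.6319 = 2.448
p-value = 0.0204

Since p-value > α = 0.01, we fail to reject H₀.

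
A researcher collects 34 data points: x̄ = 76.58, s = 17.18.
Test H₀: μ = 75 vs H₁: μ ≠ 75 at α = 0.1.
One-sample t-test:
H₀: μ = 75
H₁: μ ≠ 75
df = n - 1 = 33
t = (x̄ - μ₀) / (s/√n) = (76.58 - 75) / (17.18/√34) = 0.536
p-value = 0.5954

Since p-value > α = 0.1, we fail to reject H₀.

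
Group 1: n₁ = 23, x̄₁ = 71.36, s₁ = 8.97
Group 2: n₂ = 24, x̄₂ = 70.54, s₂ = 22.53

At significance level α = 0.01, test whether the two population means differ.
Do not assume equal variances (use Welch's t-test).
Welch's two-sample t-test:
H₀: μ₁ = μ₂
H₁: μ₁ ≠ μ₂
s₁²/n₁ = 8.97²/23 = 3.4983,  s₂²/n₂ = 22.53²/24 = 21.1500
SE = √(s₁²/n₁ + s₂²/n₂) = √(3.4983 + 21.1500) = 4.9647
df (Welch-Satterthwaite) = (s₁²/n₁ + s₂²/n₂)² / [(s₁²/n₁)²/(n₁-1) + (s₂²/n₂)²/(n₂-1)] ≈ 30.37
t = (x̄₁ - x̄₂) / SE = (71.36 - 70.54) / 4.9647 = 0.82 / 4.9647 = 0.165
p-value = 0.8699

Since p-value > α = 0.01, we fail to reject H₀.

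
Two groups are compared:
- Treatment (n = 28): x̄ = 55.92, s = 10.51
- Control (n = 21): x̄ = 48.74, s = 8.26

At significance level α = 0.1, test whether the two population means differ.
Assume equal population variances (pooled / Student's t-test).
Student's two-sample t-test (equal variances):
H₀: μ₁ = μ₂
H₁: μ₁ ≠ μ₂
df = n₁ + n₂ - 2 = 47
Pooled variance s_p² = [(n₁-1)s₁² + (n₂-1)s₂²] / (n₁ + n₂ - 2) = [(27)(10.51²) + (20)(8.26²)] / 47 = 92.4888
SE = √(s_p²(1/n₁ + 1/n₂)) = √(92.4888 × (1/28 + 1/21)) = 2.7762
t = (x̄₁ - x̄₂) / SE = (55.92 - 48.74) / 2.7762 = 7.18 / 2.7762 = 2.586
p-value = 0.0129

Since p-value < α = 0.1, we reject H₀.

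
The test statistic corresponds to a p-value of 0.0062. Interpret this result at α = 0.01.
Since p = 0.0062 < α = 0.01, reject H₀.
There is sufficient evidence to reject the null hypothesis; the result is statistically significant at the 0.01 level.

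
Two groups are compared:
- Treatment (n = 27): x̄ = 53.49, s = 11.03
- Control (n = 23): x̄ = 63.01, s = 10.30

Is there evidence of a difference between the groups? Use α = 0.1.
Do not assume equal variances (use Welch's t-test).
Welch's two-sample t-test:
H₀: μ₁ = μ₂
H₁: μ₁ ≠ μ₂
s₁²/n₁ = 11.03²/27 = 4.5060,  s₂²/n₂ = 10.30²/23 = 4.6126
SE = √(s₁²/n₁ + s₂²/n₂) = √(4.5060 + 4.6126) = 3.0197
df (Welch-Satterthwaite) = (s₁²/n₁ + s₂²/n₂)² / [(s₁²/n₁)²/(n₁-1) + (s₂²/n₂)²/(n₂-1)] ≈ 47.57
t = (x̄₁ - x̄₂) / SE = (53.49 - 63.01) / 3.0197 = -9.52 / 3.0197 = -3.153
p-value = 0.0028

Since p-value < α = 0.1, we reject H₀.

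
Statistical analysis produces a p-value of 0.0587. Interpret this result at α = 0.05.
Since p = 0.0587 > α = 0.05, fail to reject H₀.
There is insufficient evidence to reject the null hypothesis; the result is not statistically significant at the 0.05 level.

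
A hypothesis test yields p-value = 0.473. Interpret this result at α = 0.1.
Since p = 0.473 > α = 0.1, fail to reject H₀.
There is insufficient evidence to reject the null hypothesis; the result is not statistically significant at the 0.1 level.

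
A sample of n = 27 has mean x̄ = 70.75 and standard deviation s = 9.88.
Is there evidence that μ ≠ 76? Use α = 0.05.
One-sample t-test:
H₀: μ = 76
H₁: μ ≠ 76
df = n - 1 = 26
t = (x̄ - μ₀) / (s/√n) = (70.75 - 76) / (9.88/√27) = -2.761
p-value = 0.0104

Since p-value < α = 0.05, we reject H₀.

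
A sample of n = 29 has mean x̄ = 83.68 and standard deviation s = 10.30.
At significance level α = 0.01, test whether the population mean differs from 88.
One-sample t-test:
H₀: μ = 88
H₁: μ ≠ 88
df = n - 1 = 28
t = (x̄ - μ₀) / (s/√n) = (83.68 - 88) / (10.30/√29) = -2.259
p-value = 0.0319

Since p-value > α = 0.01, we fail to reject H₀.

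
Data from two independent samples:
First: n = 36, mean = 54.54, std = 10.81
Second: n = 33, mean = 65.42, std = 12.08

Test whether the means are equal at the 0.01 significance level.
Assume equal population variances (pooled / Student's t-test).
Student's two-sample t-test (equal variances):
H₀: μ₁ = μ₂
H₁: μ₁ ≠ μ₂
df = n₁ + n₂ - 2 = 67
Pooled variance s_p² = [(n₁-1)s₁² + (n₂-1)s₂²] / (n₁ + n₂ - 2) = [(35)(10.81²) + (32)(12.08²)] / 67 = 130.7404
SE = √(s_p²(1/n₁ + 1/n₂)) = √(130.7404 × (1/36 + 1/33)) = 2.7556
t = (x̄₁ - x̄₂) / SE = (54.54 - 65.42) / 2.7556 = -10.88 / 2.7556 = -3.948
p-value = 0.0002

Since p-value < α = 0.01, we reject H₀.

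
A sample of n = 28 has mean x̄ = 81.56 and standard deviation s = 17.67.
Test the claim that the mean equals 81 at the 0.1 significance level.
One-sample t-test:
H₀: μ = 81
H₁: μ ≠ 81
df = n - 1 = 27
t = (x̄ - μ₀) / (s/√n) = (81.56 - 81) / (17.67/√28) = 0.168
p-value = 0.8681

Since p-value > α = 0.1, we fail to reject H₀.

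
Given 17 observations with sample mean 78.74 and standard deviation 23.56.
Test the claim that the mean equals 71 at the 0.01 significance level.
One-sample t-test:
H₀: μ = 71
H₁: μ ≠ 71
df = n - 1 = 16
t = (x̄ - μ₀) / (s/√n) = (78.74 - 71) / (23.56/√17) = 1.355
p-value = 0.1944

Since p-value > α = 0.01, we fail to reject H₀.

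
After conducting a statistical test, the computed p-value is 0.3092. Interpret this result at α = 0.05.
Since p = 0.3092 > α = 0.05, fail to reject H₀.
There is insufficient evidence to reject the null hypothesis; the result is not statistically significant at the 0.05 level.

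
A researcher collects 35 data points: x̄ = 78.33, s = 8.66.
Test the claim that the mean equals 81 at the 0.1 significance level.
One-sample t-test:
H₀: μ = 81
H₁: μ ≠ 81
df = n - 1 = 34
t = (x̄ - μ₀) / (s/√n) = (78.33 - 81) / (8.66/√35) = -1.824
p-value = 0.0770

Since p-value < α = 0.1, we reject H₀.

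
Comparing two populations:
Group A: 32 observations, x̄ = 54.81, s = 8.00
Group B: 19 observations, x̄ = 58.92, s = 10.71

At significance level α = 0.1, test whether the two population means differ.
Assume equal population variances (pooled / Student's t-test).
Student's two-sample t-test (equal variances):
H₀: μ₁ = μ₂
H₁: μ₁ ≠ μ₂
df = n₁ + n₂ - 2 = 49
Pooled variance s_p² = [(n₁-1)s₁² + (n₂-1)s₂²] / (n₁ + n₂ - 2) = [(31)(8.00²) + (18)(10.71²)] / 49 = 82.6260
SE = √(s_p²(1/n₁ + 1/n₂)) = √(82.6260 × (1/32 + 1/19)) = 2.6326
t = (x̄₁ - x̄₂) / SE = (54.81 - 58.92) / 2.6326 = -4.11 / 2.6326 = -1.561
p-value = 0.1249

Since p-value > α = 0.1, we fail to reject H₀.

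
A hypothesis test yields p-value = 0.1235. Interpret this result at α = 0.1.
Since p = 0.1235 > α = 0.1, fail to reject H₀.
There is insufficient evidence to reject the null hypothesis; the result is not statistically significant at the 0.1 level.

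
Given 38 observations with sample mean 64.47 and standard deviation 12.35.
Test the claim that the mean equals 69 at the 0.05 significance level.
One-sample t-test:
H₀: μ = 69
H₁: μ ≠ 69
df = n - 1 = 37
t = (x̄ - μ₀) / (s/√n) = (64.47 - 69) / (12.35/√38) = -2.261
p-value = 0.0297

Since p-value < α = 0.05, we reject H₀.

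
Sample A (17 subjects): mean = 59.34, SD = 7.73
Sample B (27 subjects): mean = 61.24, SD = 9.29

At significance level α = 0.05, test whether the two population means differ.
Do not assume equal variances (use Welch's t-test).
Welch's two-sample t-test:
H₀: μ₁ = μ₂
H₁: μ₁ ≠ μ₂
s₁²/n₁ = 7.73²/17 = 3.5149,  s₂²/n₂ = 9.29²/27 = 3.1964
SE = √(s₁²/n₁ + s₂²/n₂) = √(3.5149 + 3.1964) = 2.5906
df (Welch-Satterthwaite) = (s₁²/n₁ + s₂²/n₂)² / [(s₁²/n₁)²/(n₁-1) + (s₂²/n₂)²/(n₂-1)] ≈ 38.66
t = (x̄₁ - x̄₂) / SE = (59.34 - 61.24) / 2.5906 = -1.90 / 2.5906 = -0.733
p-value = 0.4677

Since p-value > α = 0.05, we fail to reject H₀.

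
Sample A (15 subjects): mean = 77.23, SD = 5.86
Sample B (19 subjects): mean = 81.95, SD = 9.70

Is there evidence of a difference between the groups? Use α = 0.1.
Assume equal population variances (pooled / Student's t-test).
Student's two-sample t-test (equal variances):
H₀: μ₁ = μ₂
H₁: μ₁ ≠ μ₂
df = n₁ + n₂ - 2 = 32
Pooled variance s_p² = [(n₁-1)s₁² + (n₂-1)s₂²] / (n₁ + n₂ - 2) = [(14)(5.86²) + (18)(9.70²)] / 32 = 67.9492
SE = √(s_p²(1/n₁ + 1/n₂)) = √(67.9492 × (1/15 + 1/19)) = 2.8471
t = (x̄₁ - x̄₂) / SE = (77.23 - 81.95) / 2.8471 = -4.72 / 2.8471 = -1.658
p-value = 0.1071

Since p-value > α = 0.1, we fail to reject H₀.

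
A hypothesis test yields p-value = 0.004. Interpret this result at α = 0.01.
Since p = 0.004 < α = 0.01, reject H₀.
There is sufficient evidence to reject the null hypothesis; the result is statistically significant at the 0.01 level.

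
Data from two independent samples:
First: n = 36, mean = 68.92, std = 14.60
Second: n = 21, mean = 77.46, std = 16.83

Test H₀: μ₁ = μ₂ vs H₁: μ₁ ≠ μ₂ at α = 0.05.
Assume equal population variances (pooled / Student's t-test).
Student's two-sample t-test (equal variances):
H₀: μ₁ = μ₂
H₁: μ₁ ≠ μ₂
df = n₁ + n₂ - 2 = 55
Pooled variance s_p² = [(n₁-1)s₁² + (n₂-1)s₂²] / (n₁ + n₂ - 2) = [(35)(14.60²) + (20)(16.83²)] / 55 = 238.6469
SE = √(s_p²(1/n₁ + 1/n₂)) = √(238.6469 × (1/36 + 1/21)) = 4.2418
t = (x̄₁ - x̄₂) / SE = (68.92 - 77.46) / 4.2418 = -8.54 / 4.2418 = -2.013
p-value = 0.0490

Since p-value < α = 0.05, we reject H₀.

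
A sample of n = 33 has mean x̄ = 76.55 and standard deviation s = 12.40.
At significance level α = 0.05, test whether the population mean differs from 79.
One-sample t-test:
H₀: μ = 79
H₁: μ ≠ 79
df = n - 1 = 32
t = (x̄ - μ₀) / (s/√n) = (76.55 - 79) / (12.40/√33) = -1.135
p-value = 0.2648

Since p-value > α = 0.05, we fail to reject H₀.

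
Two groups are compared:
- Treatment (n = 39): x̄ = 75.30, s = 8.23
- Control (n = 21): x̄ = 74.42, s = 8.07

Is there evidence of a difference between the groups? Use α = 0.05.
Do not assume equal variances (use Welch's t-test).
Welch's two-sample t-test:
H₀: μ₁ = μ₂
H₁: μ₁ ≠ μ₂
s₁²/n₁ = 8.23²/39 = 1.7367,  s₂²/n₂ = 8.07²/21 = 3.1012
SE = √(s₁²/n₁ + s₂²/n₂) = √(1.7367 + 3.1012) = 2.1995
df (Welch-Satterthwaite) = (s₁²/n₁ + s₂²/n₂)² / [(s₁²/n₁)²/(n₁-1) + (s₂²/n₂)²/(n₂-1)] ≈ 41.78
t = (x̄₁ - x̄₂) / SE = (75.30 - 74.42) / 2.1995 = 0.88 / 2.1995 = 0.400
p-value = 0.6911

Since p-value > α = 0.05, we fail to reject H₀.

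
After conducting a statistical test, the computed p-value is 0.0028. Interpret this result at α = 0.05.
Since p = 0.0028 < α = 0.05, reject H₀.
There is sufficient evidence to reject the null hypothesis; the result is statistically significant at the 0.05 level.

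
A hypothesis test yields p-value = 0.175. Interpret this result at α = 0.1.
Since p = 0.175 > α = 0.1, fail to reject H₀.
There is insufficient evidence to reject the null hypothesis; the result is not statistically significant at the 0.1 level.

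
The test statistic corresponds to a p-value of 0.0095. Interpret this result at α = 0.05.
Since p = 0.0095 < α = 0.05, reject H₀.
There is sufficient evidence to reject the null hypothesis; the result is statistically significant at the 0.05 level.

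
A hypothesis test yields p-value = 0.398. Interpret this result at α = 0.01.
Since p = 0.398 > α = 0.01, fail to reject H₀.
There is insufficient evidence to reject the null hypothesis; the result is not statistically significant at the 0.01 level.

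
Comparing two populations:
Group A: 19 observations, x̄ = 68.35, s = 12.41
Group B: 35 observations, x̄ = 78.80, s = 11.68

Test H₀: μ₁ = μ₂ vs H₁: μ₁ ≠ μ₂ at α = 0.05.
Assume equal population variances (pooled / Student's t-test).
Student's two-sample t-test (equal variances):
H₀: μ₁ = μ₂
H₁: μ₁ ≠ μ₂
df = n₁ + n₂ - 2 = 52
Pooled variance s_p² = [(n₁-1)s₁² + (n₂-1)s₂²] / (n₁ + n₂ - 2) = [(18)(12.41²) + (34)(11.68²)] / 52 = 142.5098
SE = √(s_p²(1/n₁ + 1/n₂)) = √(142.5098 × (1/19 + 1/35)) = 3.4018
t = (x̄₁ - x̄₂) / SE = (68.35 - 78.80) / 3.4018 = -10.45 / 3.4018 = -3.072
p-value = 0.0034

Since p-value < α = 0.05, we reject H₀.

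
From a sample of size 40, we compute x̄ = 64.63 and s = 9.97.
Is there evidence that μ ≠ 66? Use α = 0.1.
One-sample t-test:
H₀: μ = 66
H₁: μ ≠ 66
df = n - 1 = 39
t = (x̄ - μ₀) / (s/√n) = (64.63 - 66) / (9.97/√40) = -0.869
p-value = 0.3901

Since p-value > α = 0.1, we fail to reject H₀.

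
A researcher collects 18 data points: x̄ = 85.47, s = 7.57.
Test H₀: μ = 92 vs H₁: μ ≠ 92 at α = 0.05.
One-sample t-test:
H₀: μ = 92
H₁: μ ≠ 92
df = n - 1 = 17
t = (x̄ - μ₀) / (s/√n) = (85.47 - 92) / (7.57/√18) = -3.660
p-value = 0.0019

Since p-value < α = 0.05, we reject H₀.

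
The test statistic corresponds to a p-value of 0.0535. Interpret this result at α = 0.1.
Since p = 0.0535 < α = 0.1, reject H₀.
There is sufficient evidence to reject the null hypothesis; the result is statistically significant at the 0.1 level.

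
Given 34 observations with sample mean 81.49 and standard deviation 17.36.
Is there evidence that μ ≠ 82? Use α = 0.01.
One-sample t-test:
H₀: μ = 82
H₁: μ ≠ 82
df = n - 1 = 33
t = (x̄ - μ₀) / (s/√n) = (81.49 - 82) / (17.36/√34) = -0.171
p-value = 0.8650

Since p-value > α = 0.01, we fail to reject H₀.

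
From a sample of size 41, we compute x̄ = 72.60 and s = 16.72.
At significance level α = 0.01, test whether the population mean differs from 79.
One-sample t-test:
H₀: μ = 79
H₁: μ ≠ 79
df = n - 1 = 40
t = (x̄ - μ₀) / (s/√n) = (72.60 - 79) / (16.72/√41) = -2.451
p-value = 0.0187

Since p-value > α = 0.01, we fail to reject H₀.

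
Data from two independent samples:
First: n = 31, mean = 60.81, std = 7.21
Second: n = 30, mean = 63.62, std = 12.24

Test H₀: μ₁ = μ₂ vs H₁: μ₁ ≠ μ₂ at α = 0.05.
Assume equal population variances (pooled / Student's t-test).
Student's two-sample t-test (equal variances):
H₀: μ₁ = μ₂
H₁: μ₁ ≠ μ₂
df = n₁ + n₂ - 2 = 59
Pooled variance s_p² = [(n₁-1)s₁² + (n₂-1)s₂²] / (n₁ + n₂ - 2) = [(30)(7.21²) + (29)(12.24²)] / 59 = 100.0718
SE = √(s_p²(1/n₁ + 1/n₂)) = √(100.0718 × (1/31 + 1/30)) = 2.5620
t = (x̄₁ - x̄₂) / SE = (60.81 - 63.62) / 2.5620 = -2.81 / 2.5620 = -1.097
p-value = 0.2772

Since p-value > α = 0.05, we fail to reject H₀.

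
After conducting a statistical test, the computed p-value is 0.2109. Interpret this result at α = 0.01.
Since p = 0.2109 > α = 0.01, fail to reject H₀.
There is insufficient evidence to reject the null hypothesis; the result is not statistically significant at the 0.01 level.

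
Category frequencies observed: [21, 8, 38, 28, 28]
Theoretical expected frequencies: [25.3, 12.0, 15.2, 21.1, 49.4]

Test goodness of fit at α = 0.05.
Chi-square goodness of fit test:
H₀: observed counts match expected distribution
H₁: observed counts differ from expected distribution
df = k - 1 = 4
χ² = Σ(O - E)²/E
   = (21 - 25.3)²/25.3 + (8 - 12.0)²/12.0 + (38 - 15.2)²/15.2 + (28 - 21.1)²/21.1 + (28 - 49.4)²/49.4
   = 0.731 + 1.333 + 34.200 + 2.256 + 9.270
   = 47.79
p-value < 0.0001

Since p-value < α = 0.05, we reject H₀.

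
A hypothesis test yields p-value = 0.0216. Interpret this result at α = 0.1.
Since p = 0.0216 < α = 0.1, reject H₀.
There is sufficient evidence to reject the null hypothesis; the result is statistically significant at the 0.1 level.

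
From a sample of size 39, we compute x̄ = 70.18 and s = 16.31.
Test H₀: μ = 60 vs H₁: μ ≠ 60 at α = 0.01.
One-sample t-test:
H₀: μ = 60
H₁: μ ≠ 60
df = n - 1 = 38
t = (x̄ - μ₀) / (s/√n) = (70.18 - 60) / (16.31/√39) = 3.898
p-value = 0.0004

Since p-value < α = 0.01, we reject H₀.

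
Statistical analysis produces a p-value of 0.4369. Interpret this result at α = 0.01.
Since p = 0.4369 > α = 0.01, fail to reject H₀.
There is insufficient evidence to reject the null hypothesis; the result is not statistically significant at the 0.01 level.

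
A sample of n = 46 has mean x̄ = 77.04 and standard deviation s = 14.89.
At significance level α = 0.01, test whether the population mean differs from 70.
One-sample t-test:
H₀: μ = 70
H₁: μ ≠ 70
df = n - 1 = 45
t = (x̄ - μ₀) / (s/√n) = (77.04 - 70) / (14.89/√46) = 3.207
p-value = 0.0025

Since p-value < α = 0.01, we reject H₀.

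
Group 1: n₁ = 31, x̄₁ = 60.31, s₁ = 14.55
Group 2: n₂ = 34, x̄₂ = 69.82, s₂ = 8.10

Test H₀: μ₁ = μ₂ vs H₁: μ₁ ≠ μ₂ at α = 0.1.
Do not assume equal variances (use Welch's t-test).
Welch's two-sample t-test:
H₀: μ₁ = μ₂
H₁: μ₁ ≠ μ₂
s₁²/n₁ = 14.55²/31 = 6.8291,  s₂²/n₂ = 8.10²/34 = 1.9297
SE = √(s₁²/n₁ + s₂²/n₂) = √(6.8291 + 1.9297) = 2.9595
df (Welch-Satterthwaite) = (s₁²/n₁ + s₂²/n₂)² / [(s₁²/n₁)²/(n₁-1) + (s₂²/n₂)²/(n₂-1)] ≈ 46.01
t = (x̄₁ - x̄₂) / SE = (60.31 - 69.82) / 2.9595 = -9.51 / 2.9595 = -3.213
p-value = 0.0024

Since p-value < α = 0.1, we reject H₀.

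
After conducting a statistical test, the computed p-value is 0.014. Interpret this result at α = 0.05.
Since p = 0.014 < α = 0.05, reject H₀.
There is sufficient evidence to reject the null hypothesis; the result is statistically significant at the 0.05 level.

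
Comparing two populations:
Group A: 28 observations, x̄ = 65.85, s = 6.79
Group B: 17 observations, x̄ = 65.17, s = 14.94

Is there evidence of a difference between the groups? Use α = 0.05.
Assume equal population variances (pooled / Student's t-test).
Student's two-sample t-test (equal variances):
H₀: μ₁ = μ₂
H₁: μ₁ ≠ μ₂
df = n₁ + n₂ - 2 = 43
Pooled variance s_p² = [(n₁-1)s₁² + (n₂-1)s₂²] / (n₁ + n₂ - 2) = [(27)(6.79²) + (16)(14.94²)] / 43 = 112.0016
SE = √(s_p²(1/n₁ + 1/n₂)) = √(112.0016 × (1/28 + 1/17)) = 3.2540
t = (x̄₁ - x̄₂) / SE = (65.85 - 65.17) / 3.2540 = 0.68 / 3.2540 = 0.209
p-value = 0.8355

Since p-value > α = 0.05, we fail to reject H₀.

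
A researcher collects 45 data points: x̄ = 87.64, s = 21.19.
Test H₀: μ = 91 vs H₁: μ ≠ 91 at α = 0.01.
One-sample t-test:
H₀: μ = 91
H₁: μ ≠ 91
df = n - 1 = 44
t = (x̄ - μ₀) / (s/√n) = (87.64 - 91) / (21.19/√45) = -1.064
p-value = 0.2933

Since p-value > α = 0.01, we fail to reject H₀.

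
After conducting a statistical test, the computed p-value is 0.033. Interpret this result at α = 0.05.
Since p = 0.033 < α = 0.05, reject H₀.
There is sufficient evidence to reject the null hypothesis; the result is statistically significant at the 0.05 level.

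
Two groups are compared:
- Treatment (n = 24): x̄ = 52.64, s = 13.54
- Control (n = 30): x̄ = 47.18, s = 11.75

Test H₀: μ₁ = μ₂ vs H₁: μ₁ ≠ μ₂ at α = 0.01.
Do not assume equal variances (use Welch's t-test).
Welch's two-sample t-test:
H₀: μ₁ = μ₂
H₁: μ₁ ≠ μ₂
s₁²/n₁ = 13.54²/24 = 7.6388,  s₂²/n₂ = 11.75²/30 = 4.6021
SE = √(s₁²/n₁ + s₂²/n₂) = √(7.6388 + 4.6021) = 3.4987
df (Welch-Satterthwaite) = (s₁²/n₁ + s₂²/n₂)² / [(s₁²/n₁)²/(n₁-1) + (s₂²/n₂)²/(n₂-1)] ≈ 45.86
t = (x̄₁ - x̄₂) / SE = (52.64 - 47.18) / 3.4987 = 5.46 / 3.4987 = 1.561
p-value = 0.1255

Since p-value > α = 0.01, we fail to reject H₀.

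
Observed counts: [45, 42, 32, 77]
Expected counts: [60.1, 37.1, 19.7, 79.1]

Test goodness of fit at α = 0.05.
Chi-square goodness of fit test:
H₀: observed counts match expected distribution
H₁: observed counts differ from expected distribution
df = k - 1 = 3
χ² = Σ(O - E)²/E
   = (45 - 60.1)²/60.1 + (42 - 37.1)²/37.1 + (32 - 19.7)²/19.7 + (77 - 79.1)²/79.1
   = 3.794 + 0.647 + 7.680 + 0.056
   = 12.18
p-value = 0.0068

Since p-value < α = 0.05, we reject H₀.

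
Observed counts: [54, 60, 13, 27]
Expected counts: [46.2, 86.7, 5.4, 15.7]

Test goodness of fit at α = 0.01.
Chi-square goodness of fit test:
H₀: observed counts match expected distribution
H₁: observed counts differ from expected distribution
df = k - 1 = 3
χ² = Σ(O - E)²/E
   = (54 - 46.2)²/46.2 + (60 - 86.7)²/86.7 + (13 - 5.4)²/5.4 + (27 - 15.7)²/15.7
   = 1.317 + 8.222 + 10.696 + 8.133
   = 28.37
p-value < 0.0001

Since p-value < α = 0.01, we reject H₀.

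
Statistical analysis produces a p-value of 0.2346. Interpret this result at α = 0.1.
Since p = 0.2346 > α = 0.1, fail to reject H₀.
There is insufficient evidence to reject the null hypothesis; the result is not statistically significant at the 0.1 level.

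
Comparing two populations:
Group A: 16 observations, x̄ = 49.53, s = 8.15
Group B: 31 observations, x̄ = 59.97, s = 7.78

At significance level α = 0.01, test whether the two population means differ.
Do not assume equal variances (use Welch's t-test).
Welch's two-sample t-test:
H₀: μ₁ = μ₂
H₁: μ₁ ≠ μ₂
s₁²/n₁ = 8.15²/16 = 4.1514,  s₂²/n₂ = 7.78²/31 = 1.9525
SE = √(s₁²/n₁ + s₂²/n₂) = √(4.1514 + 1.9525) = 2.4706
df (Welch-Satterthwaite) = (s₁²/n₁ + s₂²/n₂)² / [(s₁²/n₁)²/(n₁-1) + (s₂²/n₂)²/(n₂-1)] ≈ 29.20
t = (x̄₁ - x̄₂) / SE = (49.53 - 59.97) / 2.4706 = -10.44 / 2.4706 = -4.226
p-value = 0.0002

Since p-value < α = 0.01, we reject H₀.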